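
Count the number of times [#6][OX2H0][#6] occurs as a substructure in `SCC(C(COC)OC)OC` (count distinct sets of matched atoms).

3

[#6][OX2H0][#6] is the SMARTS for an ether: an aliphatic oxygen bridging two carbons with no H on the oxygen.
The molecule carries 3 separate instances of a methoxy ether (-OCH3) meeting every constraint; each maps to a distinct set of atoms, giving 3 matches.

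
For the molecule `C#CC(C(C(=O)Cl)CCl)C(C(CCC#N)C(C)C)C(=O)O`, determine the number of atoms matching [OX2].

1

The query [OX2] means: aliphatic oxygen with two total connections — ether, hydroxyl, or ester single-bond O.
Check the 21 heavy atoms by environment: 10× C (X4) → no; 2× Cl (X1) → no; 2× C (X3) → no; 2× O (X1) → no; 1× O (X2) → match; 3× C (X2) → no; 1× N (X1) → no.
That gives 1 matching atom.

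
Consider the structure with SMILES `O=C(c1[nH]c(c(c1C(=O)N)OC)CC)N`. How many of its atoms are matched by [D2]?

The query [D2] means: atom with exactly two heavy-atom neighbours.
Check the 15 heavy atoms by environment: 1× n (aromatic, D2) → match; 4× c (aromatic, D3) → no; 1× C (D2) → match; 2× C (D1) → no; 2× C (D3) → no; 2× O (D1) → no; 2× N (D1) → no; 1× O (D2) → match.
Summing the matching environments: 1 + 1 + 1 = 3 matching atoms.

3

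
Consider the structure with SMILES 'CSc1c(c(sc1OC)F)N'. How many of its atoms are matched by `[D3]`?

4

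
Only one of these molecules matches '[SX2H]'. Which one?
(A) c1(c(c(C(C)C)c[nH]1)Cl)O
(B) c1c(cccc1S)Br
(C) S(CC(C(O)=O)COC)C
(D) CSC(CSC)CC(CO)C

[SX2H] describes an aliphatic sulfur with two connections, one being H (a thiol).
(A) has a hydroxyl group (-OH) but it is an -OH, not an -SH.
(B) contains a thiol (-SH), which satisfies every atom and bond constraint.
(C) has a methylthio ether (-SCH3) but the sulfur has H0 (bonded to two carbons), not H1.
(D) has a methylthio ether (-SCH3) but the sulfur has H0 (bonded to two carbons), not H1.
So the answer is (B).

B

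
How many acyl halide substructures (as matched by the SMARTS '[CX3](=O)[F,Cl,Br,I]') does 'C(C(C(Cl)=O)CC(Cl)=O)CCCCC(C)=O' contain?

2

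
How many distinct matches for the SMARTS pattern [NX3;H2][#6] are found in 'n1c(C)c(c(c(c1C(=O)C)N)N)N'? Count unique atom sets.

3

[NX3;H2][#6] is the SMARTS for a primary amine: a trivalent nitrogen with two H attached to carbon.
The molecule carries 3 separate instances of a primary amino group (-NH2) meeting every constraint; each maps to a distinct set of atoms, giving 3 matches.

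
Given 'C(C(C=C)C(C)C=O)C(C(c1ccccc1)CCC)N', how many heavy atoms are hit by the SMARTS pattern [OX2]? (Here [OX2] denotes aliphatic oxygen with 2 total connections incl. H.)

The query [OX2] means: aliphatic oxygen with two total connections — ether, hydroxyl, or ester single-bond O.
Check the 20 heavy atoms by environment: 9× C (X4) → no; 6× c (aromatic, X3) → no; 1× N (X3) → no; 3× C (X3) → no; 1× O (X1) → no.
No environment satisfies the query, so 0 matching atoms.

0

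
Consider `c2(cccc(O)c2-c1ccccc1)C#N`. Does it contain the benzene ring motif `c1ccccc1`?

Yes

The pattern c1ccccc1 describes six aromatic carbons in a ring — a benzene ring.
The molecule carries a phenyl ring, whose atoms satisfy every constraint of the query, so the pattern matches.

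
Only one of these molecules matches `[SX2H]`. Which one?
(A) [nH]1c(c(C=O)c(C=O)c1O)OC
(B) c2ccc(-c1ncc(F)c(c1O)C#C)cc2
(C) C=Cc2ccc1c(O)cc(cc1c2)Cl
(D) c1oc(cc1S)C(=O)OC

[SX2H] describes an aliphatic sulfur with two connections, one being H (a thiol).
(A) has a hydroxyl group (-OH) but it is an -OH, not an -SH.
(B) has a hydroxyl group (-OH) but it is an -OH, not an -SH.
(C) has a hydroxyl group (-OH) but it is an -OH, not an -SH.
(D) contains a thiol (-SH), which satisfies every atom and bond constraint.
So the answer is (D).

D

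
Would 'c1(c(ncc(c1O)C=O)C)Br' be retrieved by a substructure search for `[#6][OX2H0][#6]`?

The pattern [#6][OX2H0][#6] describes an aliphatic oxygen bridging two carbons with no H on the oxygen — an ether.
The closest candidate here is a hydroxyl group (-OH), but the oxygen has H1, not H0 bridging two carbons. No other fragment satisfies the full query, so there is no match.

No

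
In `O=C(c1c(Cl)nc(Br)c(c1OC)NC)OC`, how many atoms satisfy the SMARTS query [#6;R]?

The query [#6;R] means: carbon that is part of a ring.
Check the 16 heavy atoms by environment: 1× n (aromatic, in 6-ring) → no; 5× c (aromatic, in 6-ring) → match; 4× C (acyclic) → no; 3× O (acyclic) → no; 1× Br (acyclic) → no; 1× Cl (acyclic) → no; 1× N (acyclic) → no.
That gives 5 matching atoms.

5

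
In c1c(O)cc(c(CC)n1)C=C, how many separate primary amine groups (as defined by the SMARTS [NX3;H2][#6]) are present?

0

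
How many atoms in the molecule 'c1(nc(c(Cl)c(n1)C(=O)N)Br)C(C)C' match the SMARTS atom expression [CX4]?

3

Check the 14 heavy atoms by environment: 2× n (aromatic, X2) → no; 4× c (aromatic, X3) → no; 1× Cl (X1) → no; 1× C (X3) → no; 1× O (X1) → no; 1× N (X3) → no; 3× C (X4) → match; 1× Br (X1) → no.
That gives 3 matching atoms.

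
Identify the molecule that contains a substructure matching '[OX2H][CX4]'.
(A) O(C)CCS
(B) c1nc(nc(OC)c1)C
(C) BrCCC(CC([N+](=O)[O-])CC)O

C

[OX2H][CX4] describes a hydroxyl oxygen bound to an sp3 (X4) carbon (an aliphatic alcohol).
(A) has a methoxy ether (-OCH3) but the oxygen has H0 (ether), not H1.
(B) has a methoxy ether (-OCH3) but the oxygen has H0 (ether), not H1.
(C) contains a hydroxyl group (-OH), which satisfies every atom and bond constraint.
So the answer is (C).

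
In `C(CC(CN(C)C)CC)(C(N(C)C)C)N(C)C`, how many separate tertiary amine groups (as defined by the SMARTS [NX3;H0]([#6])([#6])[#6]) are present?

[NX3;H0]([#6])([#6])[#6] is the SMARTS for a tertiary amine: a trivalent nitrogen with no H, bonded to three carbons.
The molecule carries 3 separate instances of a dimethylamino group (-N(CH3)2) meeting every constraint; each maps to a distinct set of atoms, giving 3 matches.

3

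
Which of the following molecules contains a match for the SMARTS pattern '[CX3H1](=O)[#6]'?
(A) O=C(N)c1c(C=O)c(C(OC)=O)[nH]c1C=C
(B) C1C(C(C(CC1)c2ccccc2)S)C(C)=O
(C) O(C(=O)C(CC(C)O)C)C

[CX3H1](=O)[#6] describes an sp2 carbon with one H, double-bonded to O and single-bonded to carbon (an aldehyde).
(A) contains an aldehyde (-CHO), which satisfies every atom and bond constraint.
(B) has an acetyl/ketone group (-C(=O)CH3) but the carbonyl carbon has H0 (two carbon neighbours), not H1.
(C) has a methyl-ester group (-C(=O)OCH3) but the carbonyl carbon has H0, not H1.
So the answer is (A).

A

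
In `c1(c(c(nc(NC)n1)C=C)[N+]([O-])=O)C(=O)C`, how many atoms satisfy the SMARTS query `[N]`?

2

The query [N] means: uppercase N matches aliphatic (non-aromatic) nitrogen only.
Check the 16 heavy atoms by environment: 2× n (aromatic) → no; 4× c (aromatic) → no; 1× N (charge +1) → match; 1× O (charge -1) → no; 2× O → no; 1× N → match; 5× C → no.
Summing the matching environments: 1 + 1 = 2 matching atoms.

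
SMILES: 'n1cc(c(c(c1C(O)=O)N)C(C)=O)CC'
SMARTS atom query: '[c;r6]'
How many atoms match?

5

Check the 15 heavy atoms by environment: 1× n (aromatic, in 6-ring) → no; 5× c (aromatic, in 6-ring) → match; 5× C (acyclic) → no; 3× O (acyclic) → no; 1× N (acyclic) → no.
That gives 5 matching atoms.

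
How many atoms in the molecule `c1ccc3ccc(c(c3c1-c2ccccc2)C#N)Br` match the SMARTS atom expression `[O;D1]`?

0

Check the 19 heavy atoms by environment: 6× c (aromatic, D3) → no; 10× c (aromatic, D2) → no; 1× Br (D1) → no; 1× C (D2) → no; 1× N (D1) → no.
No environment satisfies the query, so 0 matching atoms.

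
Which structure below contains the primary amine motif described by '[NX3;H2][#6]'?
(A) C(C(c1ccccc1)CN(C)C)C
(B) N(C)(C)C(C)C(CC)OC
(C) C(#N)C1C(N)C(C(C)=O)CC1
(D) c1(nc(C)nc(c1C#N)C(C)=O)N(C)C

C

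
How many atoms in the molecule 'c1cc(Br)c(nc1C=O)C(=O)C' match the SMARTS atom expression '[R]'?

6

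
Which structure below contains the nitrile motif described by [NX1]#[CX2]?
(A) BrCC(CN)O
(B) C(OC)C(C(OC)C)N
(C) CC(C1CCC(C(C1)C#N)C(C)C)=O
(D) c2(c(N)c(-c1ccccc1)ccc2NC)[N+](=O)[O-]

[NX1]#[CX2] describes a nitrogen triple-bonded to a two-connected carbon (a nitrile).
(A) has a primary amino group (-NH2) but the nitrogen is NX3 (three connections), not NX1 triple-bonded.
(B) has a primary amino group (-NH2) but the nitrogen is NX3 (three connections), not NX1 triple-bonded.
(C) contains a nitrile (-C#N), which satisfies every atom and bond constraint.
(D) has a nitro group (-[N+](=O)[O-]) but there is no C#N triple bond.
So the answer is (C).

C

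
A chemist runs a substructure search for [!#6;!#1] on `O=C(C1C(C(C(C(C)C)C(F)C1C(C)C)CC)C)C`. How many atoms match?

Check the 19 heavy atoms by environment: 17× C → no; 1× F → match; 1× O → match.
Summing the matching environments: 1 + 1 = 2 matching atoms.

2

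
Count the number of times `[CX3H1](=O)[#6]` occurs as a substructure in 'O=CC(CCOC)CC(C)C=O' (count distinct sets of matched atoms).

2

[CX3H1](=O)[#6] is the SMARTS for an aldehyde: an sp2 carbon with one H, double-bonded to O and single-bonded to carbon.
The molecule carries 2 separate instances of an aldehyde (-CHO) meeting every constraint; each maps to a distinct set of atoms, giving 2 matches.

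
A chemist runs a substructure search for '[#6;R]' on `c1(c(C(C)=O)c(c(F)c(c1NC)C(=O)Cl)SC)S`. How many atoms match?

The query [#6;R] means: carbon that is part of a ring.
Check the 18 heavy atoms by environment: 6× c (aromatic, in 6-ring) → match; 1× N (acyclic) → no; 5× C (acyclic) → no; 2× S (acyclic) → no; 1× F (acyclic) → no; 2× O (acyclic) → no; 1× Cl (acyclic) → no.
That gives 6 matching atoms.

6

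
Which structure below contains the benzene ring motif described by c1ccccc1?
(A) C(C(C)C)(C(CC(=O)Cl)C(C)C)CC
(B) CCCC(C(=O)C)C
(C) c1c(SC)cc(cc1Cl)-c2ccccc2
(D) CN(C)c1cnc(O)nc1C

C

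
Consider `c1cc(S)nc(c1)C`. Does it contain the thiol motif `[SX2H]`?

The pattern [SX2H] describes an aliphatic sulfur with two connections, one being H — a thiol.
The molecule carries a thiol (-SH), whose atoms satisfy every constraint of the query, so the pattern matches.

Yes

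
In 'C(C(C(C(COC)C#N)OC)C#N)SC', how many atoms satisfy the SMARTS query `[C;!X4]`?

The query [C;!X4] means: aliphatic carbon that does not have four total connections.
Check the 15 heavy atoms by environment: 8× C (X4) → no; 2× O (X2) → no; 2× C (X2) → match; 2× N (X1) → no; 1× S (X2) → no.
That gives 2 matching atoms.

2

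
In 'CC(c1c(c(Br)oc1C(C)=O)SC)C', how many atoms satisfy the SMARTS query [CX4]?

5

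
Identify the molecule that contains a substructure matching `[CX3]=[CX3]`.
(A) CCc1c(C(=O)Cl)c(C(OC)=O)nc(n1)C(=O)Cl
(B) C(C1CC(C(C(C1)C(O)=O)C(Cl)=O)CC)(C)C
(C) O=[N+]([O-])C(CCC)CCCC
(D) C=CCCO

D

[CX3]=[CX3] describes a non-aromatic C=C double bond between two sp2 carbons (an alkene).
(A) has an ethyl group (-CH2CH3) but its C-C bond is a single bond between CX4 carbons, not CX3=CX3.
(B) has an ethyl group (-CH2CH3) but its C-C bond is a single bond between CX4 carbons, not CX3=CX3.
(C) has an ethyl group (-CH2CH3) but its C-C bond is a single bond between CX4 carbons, not CX3=CX3.
(D) contains a vinyl group (-CH=CH2), which satisfies every atom and bond constraint.
So the answer is (D).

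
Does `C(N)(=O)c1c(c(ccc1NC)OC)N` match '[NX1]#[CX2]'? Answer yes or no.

No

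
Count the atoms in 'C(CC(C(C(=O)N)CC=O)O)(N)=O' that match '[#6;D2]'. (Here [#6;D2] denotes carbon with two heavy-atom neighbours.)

3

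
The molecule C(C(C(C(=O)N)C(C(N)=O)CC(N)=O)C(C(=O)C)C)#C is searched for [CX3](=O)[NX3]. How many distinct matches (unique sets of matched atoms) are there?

[CX3](=O)[NX3] is the SMARTS for an amide: a carbonyl carbon bonded to a trivalent nitrogen.
The molecule carries 3 separate instances of a primary amide (-C(=O)NH2) meeting every constraint; each maps to a distinct set of atoms, giving 3 matches.

3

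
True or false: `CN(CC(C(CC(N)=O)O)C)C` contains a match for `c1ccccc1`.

False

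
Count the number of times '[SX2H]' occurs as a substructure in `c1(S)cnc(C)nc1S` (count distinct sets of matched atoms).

[SX2H] is the SMARTS for a thiol: an aliphatic sulfur with two connections, one being H.
The molecule carries 2 separate instances of a thiol (-SH) meeting every constraint; each maps to a distinct set of atoms, giving 2 matches.

2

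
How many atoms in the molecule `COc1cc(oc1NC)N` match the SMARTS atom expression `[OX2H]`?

0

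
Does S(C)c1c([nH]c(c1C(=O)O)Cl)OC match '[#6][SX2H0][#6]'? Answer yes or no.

The pattern [#6][SX2H0][#6] describes an aliphatic sulfur bridging two carbons with no H on the sulfur — a thioether.
The molecule carries a methylthio ether (-SCH3), whose atoms satisfy every constraint of the query, so the pattern matches.

Yes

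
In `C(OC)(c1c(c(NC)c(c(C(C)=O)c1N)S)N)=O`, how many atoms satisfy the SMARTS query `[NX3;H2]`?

2

The query [NX3;H2] means: aliphatic N with 3 total connections, two of them H — an -NH2 nitrogen (amine or amide).
Check the 18 heavy atoms by environment: 6× c (aromatic, H0, X3) → no; 1× S (H1, X2) → no; 2× C (H0, X3) → no; 2× O (H0, X1) → no; 1× O (H0, X2) → no; 3× C (H3, X4) → no; 2× N (H2, X3) → match; 1× N (H1, X3) → no.
That gives 2 matching atoms.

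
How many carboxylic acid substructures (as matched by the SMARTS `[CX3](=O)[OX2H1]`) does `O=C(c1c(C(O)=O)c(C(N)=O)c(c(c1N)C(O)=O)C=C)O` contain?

3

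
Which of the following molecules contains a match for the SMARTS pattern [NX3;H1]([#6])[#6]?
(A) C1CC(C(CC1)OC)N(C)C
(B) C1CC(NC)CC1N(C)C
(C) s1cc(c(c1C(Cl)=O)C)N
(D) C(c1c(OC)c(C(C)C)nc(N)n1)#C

B

[NX3;H1]([#6])[#6] describes a trivalent nitrogen with one H, bonded to two carbons (a secondary amine).
(A) has a dimethylamino group (-N(CH3)2) but the nitrogen has H0, not H1.
(B) contains an N-methylamino group (-NHCH3), which satisfies every atom and bond constraint.
(C) has a primary amino group (-NH2) but the nitrogen has H2 and only one carbon neighbour.
(D) has a primary amino group (-NH2) but the nitrogen has H2 and only one carbon neighbour.
So the answer is (B).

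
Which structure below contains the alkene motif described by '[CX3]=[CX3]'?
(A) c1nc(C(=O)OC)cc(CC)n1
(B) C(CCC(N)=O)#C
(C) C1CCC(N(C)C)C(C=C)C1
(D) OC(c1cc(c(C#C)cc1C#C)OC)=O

C

[CX3]=[CX3] describes a non-aromatic C=C double bond between two sp2 carbons (an alkene).
(A) has an ethyl group (-CH2CH3) but its C-C bond is a single bond between CX4 carbons, not CX3=CX3.
(B) has an ethynyl group (-C#CH) but the C-C bond is a triple bond, not a double bond.
(C) contains a vinyl group (-CH=CH2), which satisfies every atom and bond constraint.
(D) has an ethynyl group (-C#CH) but the C-C bond is a triple bond, not a double bond.
So the answer is (C).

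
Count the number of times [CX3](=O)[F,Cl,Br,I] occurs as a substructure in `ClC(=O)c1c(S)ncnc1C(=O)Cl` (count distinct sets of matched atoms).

2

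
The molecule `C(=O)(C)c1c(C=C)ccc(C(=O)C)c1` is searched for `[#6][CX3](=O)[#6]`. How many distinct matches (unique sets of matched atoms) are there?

2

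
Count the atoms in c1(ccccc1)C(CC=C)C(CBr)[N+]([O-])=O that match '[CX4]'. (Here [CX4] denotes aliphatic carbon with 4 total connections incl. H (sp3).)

4

Check the 16 heavy atoms by environment: 4× C (X4) → match; 1× N (charge +1, X3) → no; 1× O (charge -1, X1) → no; 1× O (X1) → no; 1× Br (X1) → no; 6× c (aromatic, X3) → no; 2× C (X3) → no.
That gives 4 matching atoms.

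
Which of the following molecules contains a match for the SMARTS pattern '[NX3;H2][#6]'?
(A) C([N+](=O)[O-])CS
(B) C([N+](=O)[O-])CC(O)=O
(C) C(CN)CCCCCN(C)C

[NX3;H2][#6] describes a trivalent nitrogen with two H attached to carbon (a primary amine).
(A) has a nitro group (-[N+](=O)[O-]) but the nitrogen is [N+] with no H, not NX3H2.
(B) has a nitro group (-[N+](=O)[O-]) but the nitrogen is [N+] with no H, not NX3H2.
(C) contains a primary amino group (-NH2), which satisfies every atom and bond constraint.
So the answer is (C).

C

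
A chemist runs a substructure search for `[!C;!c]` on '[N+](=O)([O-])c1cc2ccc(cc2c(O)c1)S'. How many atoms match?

5

The query [!C;!c] means: neither aliphatic nor aromatic carbon — same as [!#6].
Check the 15 heavy atoms by environment: 10× c (aromatic) → no; 1× S → match; 1× N (charge +1) → match; 1× O (charge -1) → match; 2× O → match.
Summing the matching environments: 1 + 1 + 1 + 2 = 5 matching atoms.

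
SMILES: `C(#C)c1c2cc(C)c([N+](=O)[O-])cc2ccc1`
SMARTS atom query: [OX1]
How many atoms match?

Check the 16 heavy atoms by environment: 10× c (aromatic, X3) → no; 2× C (X2) → no; 1× C (X4) → no; 1× N (charge +1, X3) → no; 1× O (charge -1, X1) → match; 1× O (X1) → match.
Summing the matching environments: 1 + 1 = 2 matching atoms.

2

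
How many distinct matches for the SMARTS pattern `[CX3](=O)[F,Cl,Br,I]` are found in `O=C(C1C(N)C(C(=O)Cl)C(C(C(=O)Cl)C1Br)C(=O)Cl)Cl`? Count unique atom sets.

4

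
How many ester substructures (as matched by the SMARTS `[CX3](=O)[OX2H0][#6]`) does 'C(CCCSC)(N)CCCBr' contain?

[CX3](=O)[OX2H0][#6] is the SMARTS for an ester: a carbonyl carbon bonded to an oxygen that is itself bonded to carbon (no H on that O).
No fragment in the molecule satisfies every constraint, giving 0 matches.

0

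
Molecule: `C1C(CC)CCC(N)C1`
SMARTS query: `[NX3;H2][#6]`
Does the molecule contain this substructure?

Yes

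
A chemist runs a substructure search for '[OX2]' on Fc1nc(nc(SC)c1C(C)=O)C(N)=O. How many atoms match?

0

The query [OX2] means: aliphatic oxygen with two total connections — ether, hydroxyl, or ester single-bond O.
Check the 15 heavy atoms by environment: 2× n (aromatic, X2) → no; 4× c (aromatic, X3) → no; 1× F (X1) → no; 2× C (X3) → no; 2× O (X1) → no; 1× N (X3) → no; 2× C (X4) → no; 1× S (X2) → no.
No environment satisfies the query, so 0 matching atoms.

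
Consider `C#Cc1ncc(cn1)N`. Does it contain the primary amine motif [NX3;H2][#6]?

The pattern [NX3;H2][#6] describes a trivalent nitrogen with two H attached to carbon — a primary amine.
The molecule carries a primary amino group (-NH2), whose atoms satisfy every constraint of the query, so the pattern matches.

Yes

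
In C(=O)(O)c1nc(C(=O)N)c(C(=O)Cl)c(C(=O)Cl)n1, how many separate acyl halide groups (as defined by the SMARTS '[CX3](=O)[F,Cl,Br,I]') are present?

[CX3](=O)[F,Cl,Br,I] is the SMARTS for an acyl halide: a carbonyl carbon bonded to a halogen.
The molecule carries 2 separate instances of an acyl chloride (-C(=O)Cl) meeting every constraint; each maps to a distinct set of atoms, giving 2 matches.

2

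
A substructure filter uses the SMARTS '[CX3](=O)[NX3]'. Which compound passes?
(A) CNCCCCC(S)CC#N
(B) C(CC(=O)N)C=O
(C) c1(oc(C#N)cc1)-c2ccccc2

B

[CX3](=O)[NX3] describes a carbonyl carbon bonded to a trivalent nitrogen (an amide).
(A) has a nitrile (-C#N) but the nitrile N is NX1 (triple-bonded), not NX3.
(B) contains a primary amide (-C(=O)NH2), which satisfies every atom and bond constraint.
(C) has a nitrile (-C#N) but the nitrile N is NX1 (triple-bonded), not NX3.
So the answer is (B).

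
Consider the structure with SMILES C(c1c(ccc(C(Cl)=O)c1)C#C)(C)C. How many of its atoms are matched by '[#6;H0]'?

The query [#6;H0] means: any carbon with no attached hydrogen.
Check the 14 heavy atoms by environment: 3× c (aromatic, H0) → match; 3× c (aromatic, H1) → no; 2× C (H1) → no; 2× C (H3) → no; 2× C (H0) → match; 1× O (H0) → no; 1× Cl (H0) → no.
Summing the matching environments: 3 + 2 = 5 matching atoms.

5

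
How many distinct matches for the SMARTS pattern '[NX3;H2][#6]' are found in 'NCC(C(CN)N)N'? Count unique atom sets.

[NX3;H2][#6] is the SMARTS for a primary amine: a trivalent nitrogen with two H attached to carbon.
The molecule carries 4 separate instances of a primary amino group (-NH2) meeting every constraint; each maps to a distinct set of atoms, giving 4 matches.

4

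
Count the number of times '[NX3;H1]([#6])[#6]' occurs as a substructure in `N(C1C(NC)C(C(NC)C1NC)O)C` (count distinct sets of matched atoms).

4

[NX3;H1]([#6])[#6] is the SMARTS for a secondary amine: a trivalent nitrogen with one H, bonded to two carbons.
The molecule carries 4 separate instances of an N-methylamino group (-NHCH3) meeting every constraint; each maps to a distinct set of atoms, giving 4 matches.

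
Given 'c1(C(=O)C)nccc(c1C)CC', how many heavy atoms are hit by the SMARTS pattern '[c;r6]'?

5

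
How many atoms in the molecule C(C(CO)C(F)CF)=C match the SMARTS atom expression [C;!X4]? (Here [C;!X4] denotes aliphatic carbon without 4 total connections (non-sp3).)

2

Check the 9 heavy atoms by environment: 4× C (X4) → no; 2× F (X1) → no; 2× C (X3) → match; 1× O (X2) → no.
That gives 2 matching atoms.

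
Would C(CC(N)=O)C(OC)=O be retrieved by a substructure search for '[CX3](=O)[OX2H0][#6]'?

Yes

The pattern [CX3](=O)[OX2H0][#6] describes a carbonyl carbon bonded to an oxygen that is itself bonded to carbon (no H on that O) — an ester.
The molecule carries a methyl-ester group (-C(=O)OCH3), whose atoms satisfy every constraint of the query, so the pattern matches.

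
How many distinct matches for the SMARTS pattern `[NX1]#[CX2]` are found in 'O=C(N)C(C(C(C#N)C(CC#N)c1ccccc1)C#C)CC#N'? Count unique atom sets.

3

[NX1]#[CX2] is the SMARTS for a nitrile: a nitrogen triple-bonded to a two-connected carbon.
The molecule carries 3 separate instances of a nitrile (-C#N) meeting every constraint; each maps to a distinct set of atoms, giving 3 matches.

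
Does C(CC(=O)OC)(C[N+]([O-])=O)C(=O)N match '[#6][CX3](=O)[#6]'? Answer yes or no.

No

The pattern [#6][CX3](=O)[#6] describes a carbonyl carbon (no H) flanked by two carbons — a ketone.
The closest candidate here is a primary amide (-C(=O)NH2), but one neighbour of the carbonyl carbon is N, not C. No other fragment satisfies the full query, so there is no match.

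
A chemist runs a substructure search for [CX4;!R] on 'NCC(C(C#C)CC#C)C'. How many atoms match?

The query [CX4;!R] means: aliphatic carbon with four total connections, not in a ring.
Check the 10 heavy atoms by environment: 5× C (X4, acyclic) → match; 4× C (X2, acyclic) → no; 1× N (X3, acyclic) → no.
That gives 5 matching atoms.

5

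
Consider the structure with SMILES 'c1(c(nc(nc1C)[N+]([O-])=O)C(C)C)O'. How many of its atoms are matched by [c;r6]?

The query [c;r6] means: aromatic carbon that belongs to a six-membered ring.
Check the 14 heavy atoms by environment: 2× n (aromatic, in 6-ring) → no; 4× c (aromatic, in 6-ring) → match; 2× O (acyclic) → no; 4× C (acyclic) → no; 1× N (charge +1, acyclic) → no; 1× O (charge -1, acyclic) → no.
That gives 4 matching atoms.

4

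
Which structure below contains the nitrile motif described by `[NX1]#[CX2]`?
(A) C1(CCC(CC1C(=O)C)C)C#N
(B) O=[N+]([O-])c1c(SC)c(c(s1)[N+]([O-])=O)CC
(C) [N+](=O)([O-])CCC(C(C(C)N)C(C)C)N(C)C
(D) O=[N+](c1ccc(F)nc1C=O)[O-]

[NX1]#[CX2] describes a nitrogen triple-bonded to a two-connected carbon (a nitrile).
(A) contains a nitrile (-C#N), which satisfies every atom and bond constraint.
(B) has a nitro group (-[N+](=O)[O-]) but there is no C#N triple bond.
(C) has a nitro group (-[N+](=O)[O-]) but there is no C#N triple bond.
(D) has a nitro group (-[N+](=O)[O-]) but there is no C#N triple bond.
So the answer is (A).

A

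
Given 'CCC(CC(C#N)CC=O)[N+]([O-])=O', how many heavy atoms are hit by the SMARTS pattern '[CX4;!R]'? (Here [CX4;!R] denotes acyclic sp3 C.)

6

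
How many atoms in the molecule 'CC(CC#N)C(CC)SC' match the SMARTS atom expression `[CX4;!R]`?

7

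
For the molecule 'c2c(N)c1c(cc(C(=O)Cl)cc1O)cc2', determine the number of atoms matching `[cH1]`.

The query [cH1] means: aromatic carbon bearing exactly one hydrogen.
Check the 15 heavy atoms by environment: 5× c (aromatic, H0) → no; 5× c (aromatic, H1) → match; 1× N (H2) → no; 1× O (H1) → no; 1× C (H0) → no; 1× O (H0) → no; 1× Cl (H0) → no.
That gives 5 matching atoms.

5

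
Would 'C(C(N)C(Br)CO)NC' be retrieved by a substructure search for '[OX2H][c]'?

No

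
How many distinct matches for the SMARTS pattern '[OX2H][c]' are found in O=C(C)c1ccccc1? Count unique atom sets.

[OX2H][c] is the SMARTS for a phenol: a hydroxyl oxygen attached to an aromatic carbon.
No fragment in the molecule satisfies every constraint, giving 0 matches.

0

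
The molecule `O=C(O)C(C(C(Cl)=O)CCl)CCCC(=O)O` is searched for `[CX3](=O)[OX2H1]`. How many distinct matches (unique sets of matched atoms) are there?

[CX3](=O)[OX2H1] is the SMARTS for a carboxylic acid: an sp2 carbon double-bonded to O and single-bonded to an -OH oxygen.
The molecule carries 2 separate instances of a carboxylic acid group (-C(=O)OH) meeting every constraint; each maps to a distinct set of atoms, giving 2 matches.

2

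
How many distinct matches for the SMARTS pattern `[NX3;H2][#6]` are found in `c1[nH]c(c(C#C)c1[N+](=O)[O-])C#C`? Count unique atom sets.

0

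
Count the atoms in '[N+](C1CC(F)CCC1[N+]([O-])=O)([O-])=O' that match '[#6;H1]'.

3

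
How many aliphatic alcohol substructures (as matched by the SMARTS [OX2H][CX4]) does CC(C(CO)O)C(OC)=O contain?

[OX2H][CX4] is the SMARTS for an aliphatic alcohol: a hydroxyl oxygen bound to an sp3 (X4) carbon.
The molecule carries 2 separate instances of a hydroxyl group (-OH) meeting every constraint; each maps to a distinct set of atoms, giving 2 matches.

2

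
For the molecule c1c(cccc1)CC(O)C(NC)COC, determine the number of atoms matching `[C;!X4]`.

The query [C;!X4] means: aliphatic carbon that does not have four total connections.
Check the 15 heavy atoms by environment: 6× C (X4) → no; 2× O (X2) → no; 6× c (aromatic, X3) → no; 1× N (X3) → no.
No environment satisfies the query, so 0 matching atoms.

0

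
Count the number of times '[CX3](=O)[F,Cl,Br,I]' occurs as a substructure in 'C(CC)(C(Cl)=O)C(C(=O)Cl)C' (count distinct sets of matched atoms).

2

[CX3](=O)[F,Cl,Br,I] is the SMARTS for an acyl halide: a carbonyl carbon bonded to a halogen.
The molecule carries 2 separate instances of an acyl chloride (-C(=O)Cl) meeting every constraint; each maps to a distinct set of atoms, giving 2 matches.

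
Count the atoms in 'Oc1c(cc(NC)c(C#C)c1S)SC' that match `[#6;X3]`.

6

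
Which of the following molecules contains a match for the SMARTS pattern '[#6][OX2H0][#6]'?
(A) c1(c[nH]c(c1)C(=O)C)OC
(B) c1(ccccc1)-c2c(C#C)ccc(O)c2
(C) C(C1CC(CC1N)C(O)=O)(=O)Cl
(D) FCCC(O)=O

[#6][OX2H0][#6] describes an aliphatic oxygen bridging two carbons with no H on the oxygen (an ether).
(A) contains a methoxy ether (-OCH3), which satisfies every atom and bond constraint.
(B) has a hydroxyl group (-OH) but the oxygen has H1, not H0 bridging two carbons.
(C) has a carboxylic acid group (-C(=O)OH) but the -OH oxygen has H1; the =O is OX1, not OX2.
(D) has a carboxylic acid group (-C(=O)OH) but the -OH oxygen has H1; the =O is OX1, not OX2.
So the answer is (A).

A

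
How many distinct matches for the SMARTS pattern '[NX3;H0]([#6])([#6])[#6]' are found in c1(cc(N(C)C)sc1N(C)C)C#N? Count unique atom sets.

2

[NX3;H0]([#6])([#6])[#6] is the SMARTS for a tertiary amine: a trivalent nitrogen with no H, bonded to three carbons.
The molecule carries 2 separate instances of a dimethylamino group (-N(CH3)2) meeting every constraint; each maps to a distinct set of atoms, giving 2 matches.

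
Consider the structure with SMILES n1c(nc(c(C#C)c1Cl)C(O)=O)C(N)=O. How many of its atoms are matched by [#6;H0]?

The query [#6;H0] means: any carbon with no attached hydrogen.
Check the 15 heavy atoms by environment: 2× n (aromatic, H0) → no; 4× c (aromatic, H0) → match; 3× C (H0) → match; 2× O (H0) → no; 1× O (H1) → no; 1× N (H2) → no; 1× C (H1) → no; 1× Cl (H0) → no.
Summing the matching environments: 4 + 3 = 7 matching atoms.

7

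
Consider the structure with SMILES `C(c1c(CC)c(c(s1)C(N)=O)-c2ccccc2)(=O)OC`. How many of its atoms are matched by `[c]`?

10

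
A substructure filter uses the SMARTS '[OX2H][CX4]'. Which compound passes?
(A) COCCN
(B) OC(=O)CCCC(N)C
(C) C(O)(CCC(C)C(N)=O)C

C

[OX2H][CX4] describes a hydroxyl oxygen bound to an sp3 (X4) carbon (an aliphatic alcohol).
(A) has a methoxy ether (-OCH3) but the oxygen has H0 (ether), not H1.
(B) has a carboxylic acid group (-C(=O)OH) but the -OH is on a CX3 carbonyl carbon, not a CX4 carbon.
(C) contains a hydroxyl group (-OH), which satisfies every atom and bond constraint.
So the answer is (C).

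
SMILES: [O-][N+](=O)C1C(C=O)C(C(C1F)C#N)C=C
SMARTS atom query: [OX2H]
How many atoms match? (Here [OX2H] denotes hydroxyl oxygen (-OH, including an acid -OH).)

The query [OX2H] means: aliphatic oxygen with two connections, one of which is H — an -OH oxygen.
Check the 15 heavy atoms by environment: 5× C (H1, X4) → no; 1× C (H0, X2) → no; 1× N (H0, X1) → no; 2× C (H1, X3) → no; 2× O (H0, X1) → no; 1× F (H0, X1) → no; 1× N (charge +1, H0, X3) → no; 1× O (charge -1, H0, X1) → no; 1× C (H2, X3) → no.
No environment satisfies the query, so 0 matching atoms.

0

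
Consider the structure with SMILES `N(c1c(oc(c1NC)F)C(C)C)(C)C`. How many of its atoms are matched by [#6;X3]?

The query [#6;X3] means: any carbon (aromatic or not) with three total connections.
Check the 14 heavy atoms by environment: 1× o (aromatic, X2) → no; 4× c (aromatic, X3) → match; 6× C (X4) → no; 2× N (X3) → no; 1× F (X1) → no.
That gives 4 matching atoms.

4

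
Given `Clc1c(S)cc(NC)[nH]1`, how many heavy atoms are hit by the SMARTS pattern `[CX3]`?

0

Check the 9 heavy atoms by environment: 1× n (aromatic, X3) → no; 4× c (aromatic, X3) → no; 1× S (X2) → no; 1× N (X3) → no; 1× C (X4) → no; 1× Cl (X1) → no.
No environment satisfies the query, so 0 matching atoms.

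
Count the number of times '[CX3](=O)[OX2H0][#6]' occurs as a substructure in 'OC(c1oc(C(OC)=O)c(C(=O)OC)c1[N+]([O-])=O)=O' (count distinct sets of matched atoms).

[CX3](=O)[OX2H0][#6] is the SMARTS for an ester: a carbonyl carbon bonded to an oxygen that is itself bonded to carbon (no H on that O).
The molecule carries 2 separate instances of a methyl-ester group (-C(=O)OCH3) meeting every constraint; each maps to a distinct set of atoms, giving 2 matches.

2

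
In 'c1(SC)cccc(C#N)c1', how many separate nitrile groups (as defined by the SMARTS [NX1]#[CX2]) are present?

1

[NX1]#[CX2] is the SMARTS for a nitrile: a nitrogen triple-bonded to a two-connected carbon.
Exactly one fragment in the molecule meets all constraints, giving 1 match.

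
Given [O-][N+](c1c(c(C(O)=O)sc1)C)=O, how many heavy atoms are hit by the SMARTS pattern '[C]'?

2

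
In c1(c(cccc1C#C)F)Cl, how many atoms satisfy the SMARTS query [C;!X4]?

2

The query [C;!X4] means: aliphatic carbon that does not have four total connections.
Check the 10 heavy atoms by environment: 6× c (aromatic, X3) → no; 1× Cl (X1) → no; 1× F (X1) → no; 2× C (X2) → match.
That gives 2 matching atoms.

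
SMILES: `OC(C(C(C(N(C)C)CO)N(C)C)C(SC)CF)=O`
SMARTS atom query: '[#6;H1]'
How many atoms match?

The query [#6;H1] means: any carbon bearing exactly one hydrogen.
Check the 19 heavy atoms by environment: 2× C (H2) → no; 4× C (H1) → match; 1× F (H0) → no; 2× N (H0) → no; 5× C (H3) → no; 2× O (H1) → no; 1× C (H0) → no; 1× O (H0) → no; 1× S (H0) → no.
That gives 4 matching atoms.

4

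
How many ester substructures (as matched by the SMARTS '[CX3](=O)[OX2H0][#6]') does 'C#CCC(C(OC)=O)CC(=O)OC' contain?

2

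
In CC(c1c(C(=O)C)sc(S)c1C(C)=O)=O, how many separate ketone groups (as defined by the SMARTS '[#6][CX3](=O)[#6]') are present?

3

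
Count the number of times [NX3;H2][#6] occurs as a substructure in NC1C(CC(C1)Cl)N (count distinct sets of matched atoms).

2

[NX3;H2][#6] is the SMARTS for a primary amine: a trivalent nitrogen with two H attached to carbon.
The molecule carries 2 separate instances of a primary amino group (-NH2) meeting every constraint; each maps to a distinct set of atoms, giving 2 matches.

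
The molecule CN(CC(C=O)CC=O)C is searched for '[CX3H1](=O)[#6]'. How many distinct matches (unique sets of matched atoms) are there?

[CX3H1](=O)[#6] is the SMARTS for an aldehyde: an sp2 carbon with one H, double-bonded to O and single-bonded to carbon.
The molecule carries 2 separate instances of an aldehyde (-CHO) meeting every constraint; each maps to a distinct set of atoms, giving 2 matches.

2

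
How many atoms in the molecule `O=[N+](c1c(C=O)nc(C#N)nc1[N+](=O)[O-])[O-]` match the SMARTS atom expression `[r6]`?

6

The query [r6] means: r6 matches atoms in a six-membered ring.
Check the 16 heavy atoms by environment: 2× n (aromatic, in 6-ring) → match; 4× c (aromatic, in 6-ring) → match; 2× N (charge +1, acyclic) → no; 2× O (charge -1, acyclic) → no; 3× O (acyclic) → no; 2× C (acyclic) → no; 1× N (acyclic) → no.
Summing the matching environments: 2 + 4 = 6 matching atoms.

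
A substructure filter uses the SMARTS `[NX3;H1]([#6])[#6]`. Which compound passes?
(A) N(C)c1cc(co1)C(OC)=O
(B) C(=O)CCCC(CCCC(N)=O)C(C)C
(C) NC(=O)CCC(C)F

A

[NX3;H1]([#6])[#6] describes a trivalent nitrogen with one H, bonded to two carbons (a secondary amine).
(A) contains an N-methylamino group (-NHCH3), which satisfies every atom and bond constraint.
(B) has a primary amide (-C(=O)NH2) but the -C(=O)NH2 nitrogen has H2, not H1.
(C) has a primary amide (-C(=O)NH2) but the -C(=O)NH2 nitrogen has H2, not H1.
So the answer is (A).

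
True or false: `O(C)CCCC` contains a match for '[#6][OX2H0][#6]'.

True

The pattern [#6][OX2H0][#6] describes an aliphatic oxygen bridging two carbons with no H on the oxygen — an ether.
The molecule carries a methoxy ether (-OCH3), whose atoms satisfy every constraint of the query, so the pattern matches.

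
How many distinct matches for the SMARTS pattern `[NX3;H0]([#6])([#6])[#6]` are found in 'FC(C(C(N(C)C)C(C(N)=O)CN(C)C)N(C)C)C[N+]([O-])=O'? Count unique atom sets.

[NX3;H0]([#6])([#6])[#6] is the SMARTS for a tertiary amine: a trivalent nitrogen with no H, bonded to three carbons.
The molecule carries 3 separate instances of a dimethylamino group (-N(CH3)2) meeting every constraint; each maps to a distinct set of atoms, giving 3 matches.

3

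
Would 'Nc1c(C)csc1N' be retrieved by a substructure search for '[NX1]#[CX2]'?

No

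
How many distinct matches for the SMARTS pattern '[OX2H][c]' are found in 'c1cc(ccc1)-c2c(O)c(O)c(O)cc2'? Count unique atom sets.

3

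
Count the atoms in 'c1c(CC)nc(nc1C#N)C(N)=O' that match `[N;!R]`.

The query [N;!R] means: aliphatic nitrogen not in a ring.
Check the 13 heavy atoms by environment: 2× n (aromatic, in 6-ring) → no; 4× c (aromatic, in 6-ring) → no; 4× C (acyclic) → no; 2× N (acyclic) → match; 1× O (acyclic) → no.
That gives 2 matching atoms.

2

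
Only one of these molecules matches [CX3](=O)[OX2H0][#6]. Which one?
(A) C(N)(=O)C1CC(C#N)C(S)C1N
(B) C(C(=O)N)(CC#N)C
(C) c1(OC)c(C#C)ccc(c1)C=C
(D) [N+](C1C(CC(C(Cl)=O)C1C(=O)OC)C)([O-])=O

D

[CX3](=O)[OX2H0][#6] describes a carbonyl carbon bonded to an oxygen that is itself bonded to carbon (no H on that O) (an ester).
(A) has a primary amide (-C(=O)NH2) but the carbonyl is bonded to N, not to an O-C linkage.
(B) has a primary amide (-C(=O)NH2) but the carbonyl is bonded to N, not to an O-C linkage.
(C) has a methoxy ether (-OCH3) but the ether oxygen is not adjacent to a C=O carbon.
(D) contains a methyl-ester group (-C(=O)OCH3), which satisfies every atom and bond constraint.
So the answer is (D).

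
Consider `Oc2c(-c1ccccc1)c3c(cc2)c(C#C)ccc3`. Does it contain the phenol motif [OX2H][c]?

The pattern [OX2H][c] describes a hydroxyl oxygen attached to an aromatic carbon — a phenol.
The molecule carries a hydroxyl group (-OH), whose atoms satisfy every constraint of the query, so the pattern matches.

Yes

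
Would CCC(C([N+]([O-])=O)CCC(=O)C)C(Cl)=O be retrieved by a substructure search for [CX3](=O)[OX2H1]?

No

The pattern [CX3](=O)[OX2H1] describes an sp2 carbon double-bonded to O and single-bonded to an -OH oxygen — a carboxylic acid.
The closest candidate here is an acyl chloride (-C(=O)Cl), but the carbonyl is bonded to Cl, not to an -OH oxygen. No other fragment satisfies the full query, so there is no match.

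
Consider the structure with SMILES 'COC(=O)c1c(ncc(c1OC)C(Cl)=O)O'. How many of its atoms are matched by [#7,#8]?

6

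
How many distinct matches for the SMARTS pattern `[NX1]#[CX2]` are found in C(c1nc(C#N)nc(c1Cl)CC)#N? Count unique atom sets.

2

[NX1]#[CX2] is the SMARTS for a nitrile: a nitrogen triple-bonded to a two-connected carbon.
The molecule carries 2 separate instances of a nitrile (-C#N) meeting every constraint; each maps to a distinct set of atoms, giving 2 matches.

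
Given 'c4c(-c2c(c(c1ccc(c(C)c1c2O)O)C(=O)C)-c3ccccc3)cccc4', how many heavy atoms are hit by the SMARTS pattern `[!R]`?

6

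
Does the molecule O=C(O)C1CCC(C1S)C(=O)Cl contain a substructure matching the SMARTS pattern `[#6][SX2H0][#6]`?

The pattern [#6][SX2H0][#6] describes an aliphatic sulfur bridging two carbons with no H on the sulfur — a thioether.
The closest candidate here is a thiol (-SH), but the sulfur has H1, not H0 bridging two carbons. No other fragment satisfies the full query, so there is no match.

No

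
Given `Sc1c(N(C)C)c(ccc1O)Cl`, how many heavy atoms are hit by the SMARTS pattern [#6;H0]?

4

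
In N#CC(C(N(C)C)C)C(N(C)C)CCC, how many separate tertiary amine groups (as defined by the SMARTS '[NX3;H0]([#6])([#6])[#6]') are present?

2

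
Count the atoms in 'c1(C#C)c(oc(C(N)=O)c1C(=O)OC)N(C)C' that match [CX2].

2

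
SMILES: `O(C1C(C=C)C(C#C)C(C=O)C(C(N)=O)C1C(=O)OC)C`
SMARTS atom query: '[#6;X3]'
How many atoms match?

5

The query [#6;X3] means: any carbon (aromatic or not) with three total connections.
Check the 21 heavy atoms by environment: 8× C (X4) → no; 5× C (X3) → match; 3× O (X1) → no; 2× C (X2) → no; 2× O (X2) → no; 1× N (X3) → no.
That gives 5 matching atoms.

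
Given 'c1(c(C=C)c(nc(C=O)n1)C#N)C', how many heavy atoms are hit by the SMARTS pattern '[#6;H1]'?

2

The query [#6;H1] means: any carbon bearing exactly one hydrogen.
Check the 13 heavy atoms by environment: 2× n (aromatic, H0) → no; 4× c (aromatic, H0) → no; 2× C (H1) → match; 1× C (H2) → no; 1× C (H3) → no; 1× O (H0) → no; 1× C (H0) → no; 1× N (H0) → no.
That gives 2 matching atoms.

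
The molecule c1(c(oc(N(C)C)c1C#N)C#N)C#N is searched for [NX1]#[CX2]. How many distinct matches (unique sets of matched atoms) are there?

3

[NX1]#[CX2] is the SMARTS for a nitrile: a nitrogen triple-bonded to a two-connected carbon.
The molecule carries 3 separate instances of a nitrile (-C#N) meeting every constraint; each maps to a distinct set of atoms, giving 3 matches.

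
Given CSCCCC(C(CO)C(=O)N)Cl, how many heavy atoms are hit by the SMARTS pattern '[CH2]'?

4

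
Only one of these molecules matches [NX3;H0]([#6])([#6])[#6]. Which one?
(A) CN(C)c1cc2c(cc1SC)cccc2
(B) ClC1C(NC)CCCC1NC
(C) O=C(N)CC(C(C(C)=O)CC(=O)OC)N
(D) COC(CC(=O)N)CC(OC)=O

[NX3;H0]([#6])([#6])[#6] describes a trivalent nitrogen with no H, bonded to three carbons (a tertiary amine).
(A) contains a dimethylamino group (-N(CH3)2), which satisfies every atom and bond constraint.
(B) has an N-methylamino group (-NHCH3) but the nitrogen still has one H (H1), not H0.
(C) has a primary amide (-C(=O)NH2) but the amide nitrogen has H2 and only one carbon neighbour.
(D) has a primary amide (-C(=O)NH2) but the amide nitrogen has H2 and only one carbon neighbour.
So the answer is (A).

A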